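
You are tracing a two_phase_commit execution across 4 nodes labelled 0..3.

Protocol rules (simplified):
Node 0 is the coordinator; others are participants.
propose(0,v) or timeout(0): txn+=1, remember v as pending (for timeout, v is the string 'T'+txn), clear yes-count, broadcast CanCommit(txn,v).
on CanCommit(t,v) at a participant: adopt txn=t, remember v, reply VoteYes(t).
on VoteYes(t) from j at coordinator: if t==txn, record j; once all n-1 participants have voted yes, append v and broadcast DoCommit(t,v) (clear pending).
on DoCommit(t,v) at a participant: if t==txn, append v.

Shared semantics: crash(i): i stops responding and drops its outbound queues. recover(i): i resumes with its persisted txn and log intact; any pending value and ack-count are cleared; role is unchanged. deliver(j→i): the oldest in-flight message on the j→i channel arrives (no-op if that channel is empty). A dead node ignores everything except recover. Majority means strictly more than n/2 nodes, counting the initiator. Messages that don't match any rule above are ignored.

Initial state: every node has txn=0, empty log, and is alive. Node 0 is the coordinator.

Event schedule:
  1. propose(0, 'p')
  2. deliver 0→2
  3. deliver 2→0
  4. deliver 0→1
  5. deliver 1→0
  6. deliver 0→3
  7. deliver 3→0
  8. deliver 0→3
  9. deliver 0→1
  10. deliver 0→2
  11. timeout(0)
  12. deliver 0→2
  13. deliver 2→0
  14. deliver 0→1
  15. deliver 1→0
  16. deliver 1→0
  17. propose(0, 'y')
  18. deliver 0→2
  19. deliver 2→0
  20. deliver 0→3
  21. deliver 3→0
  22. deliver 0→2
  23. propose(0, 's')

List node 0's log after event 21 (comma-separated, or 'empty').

[1] propose(0,'p') → N0(coor t1 [-])
[2] deliver 0→2 → N2(part t1 [-])
[3] deliver 2→0 → ∅
[4] deliver 0→1 → N1(part t1 [-])
[5] deliver 1→0 → ∅
[6] deliver 0→3 → N3(part t1 [-])
[7] deliver 3→0 → N0(coor t1 [p])
[8] deliver 0→3 → N3(part t1 [p])
[9] deliver 0→1 → N1(part t1 [p])
[10] deliver 0→2 → N2(part t1 [p])
[11] timeout(0) → N0(coor t2 [p])
[12] deliver 0→2 → N2(part t2 [p])
[13] deliver 2→0 → ∅
[14] deliver 0→1 → N1(part t2 [p])
[15] deliver 1→0 → ∅
[16] deliver 1→0 → ∅
[17] propose(0,'y') → N0(coor t3 [p])
[18] deliver 0→2 → N2(part t3 [p])
[19] deliver 2→0 → ∅
[20] deliver 0→3 → N3(part t2 [p])
[21] deliver 3→0 → ∅

p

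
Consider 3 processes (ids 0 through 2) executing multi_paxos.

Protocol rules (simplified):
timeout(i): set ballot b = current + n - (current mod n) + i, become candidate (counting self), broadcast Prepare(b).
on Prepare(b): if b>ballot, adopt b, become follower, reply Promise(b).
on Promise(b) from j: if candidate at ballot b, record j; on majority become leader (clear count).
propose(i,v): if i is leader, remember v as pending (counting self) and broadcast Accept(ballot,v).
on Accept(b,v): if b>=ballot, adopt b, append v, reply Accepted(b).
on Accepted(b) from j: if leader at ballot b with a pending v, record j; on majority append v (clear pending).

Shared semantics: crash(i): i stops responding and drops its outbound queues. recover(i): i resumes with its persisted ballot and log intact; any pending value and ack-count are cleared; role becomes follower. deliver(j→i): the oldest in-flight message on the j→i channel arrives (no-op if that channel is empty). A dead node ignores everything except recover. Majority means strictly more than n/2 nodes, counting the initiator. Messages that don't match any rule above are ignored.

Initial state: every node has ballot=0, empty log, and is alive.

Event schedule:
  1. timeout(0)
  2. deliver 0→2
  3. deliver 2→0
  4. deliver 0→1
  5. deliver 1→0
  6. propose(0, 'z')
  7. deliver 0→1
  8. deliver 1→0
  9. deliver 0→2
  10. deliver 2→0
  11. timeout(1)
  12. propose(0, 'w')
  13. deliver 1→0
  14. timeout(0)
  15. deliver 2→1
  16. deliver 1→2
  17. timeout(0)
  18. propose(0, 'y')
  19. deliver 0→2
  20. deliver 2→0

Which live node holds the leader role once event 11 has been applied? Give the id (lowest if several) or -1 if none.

0

e1 timeout(0): 0[cand,b=3,-]
e2 deliver 0→2: 2[foll,b=3,-]
e3 deliver 2→0: 0[lead,b=3,-]
e4 deliver 0→1: 1[foll,b=3,-]
e5 deliver 1→0: ·
e6 propose(0,'z'): ·
e7 deliver 0→1: 1[foll,b=3,z]
e8 deliver 1→0: 0[lead,b=3,z]
e9 deliver 0→2: 2[foll,b=3,z]
e10 deliver 2→0: ·
e11 timeout(1): 1[cand,b=7,z]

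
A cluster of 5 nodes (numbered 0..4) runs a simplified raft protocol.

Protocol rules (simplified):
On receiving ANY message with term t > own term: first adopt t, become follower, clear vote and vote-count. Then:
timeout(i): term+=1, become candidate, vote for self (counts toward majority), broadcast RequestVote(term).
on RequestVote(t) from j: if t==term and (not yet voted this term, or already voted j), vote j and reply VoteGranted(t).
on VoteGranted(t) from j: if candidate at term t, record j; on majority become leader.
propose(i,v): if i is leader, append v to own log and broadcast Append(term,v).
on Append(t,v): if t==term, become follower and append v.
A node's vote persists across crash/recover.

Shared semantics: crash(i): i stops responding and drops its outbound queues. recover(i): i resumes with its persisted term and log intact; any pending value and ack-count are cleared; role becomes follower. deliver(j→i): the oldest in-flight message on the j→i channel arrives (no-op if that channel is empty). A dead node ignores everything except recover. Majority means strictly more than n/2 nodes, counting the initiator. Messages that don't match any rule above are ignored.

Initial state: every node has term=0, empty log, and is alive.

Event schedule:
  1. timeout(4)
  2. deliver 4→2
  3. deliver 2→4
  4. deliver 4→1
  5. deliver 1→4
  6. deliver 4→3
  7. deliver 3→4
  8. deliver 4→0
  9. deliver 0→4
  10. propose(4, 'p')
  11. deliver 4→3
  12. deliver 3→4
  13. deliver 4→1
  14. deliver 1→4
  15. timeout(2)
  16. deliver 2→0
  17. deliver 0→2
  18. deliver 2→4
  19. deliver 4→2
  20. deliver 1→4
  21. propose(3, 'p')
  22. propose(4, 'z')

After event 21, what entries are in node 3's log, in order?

step 1 timeout(4): 4={cand,t=1,log=-}
step 2 deliver 4→2: 2={foll,t=1,log=-}
step 3 deliver 2→4: —
step 4 deliver 4→1: 1={foll,t=1,log=-}
step 5 deliver 1→4: 4={lead,t=1,log=-}
step 6 deliver 4→3: 3={foll,t=1,log=-}
step 7 deliver 3→4: —
step 8 deliver 4→0: 0={foll,t=1,log=-}
step 9 deliver 0→4: —
step 10 propose(4,'p'): 4={lead,t=1,log=p}
step 11 deliver 4→3: 3={foll,t=1,log=p}
step 12 deliver 3→4: —
step 13 deliver 4→1: 1={foll,t=1,log=p}
step 14 deliver 1→4: —
step 15 timeout(2): 2={cand,t=2,log=-}
step 16 deliver 2→0: 0={foll,t=2,log=-}
step 17 deliver 0→2: —
step 18 deliver 2→4: 4={foll,t=2,log=p}
step 19 deliver 4→2: —
step 20 deliver 1→4: —
step 21 propose(3,'p'): —

p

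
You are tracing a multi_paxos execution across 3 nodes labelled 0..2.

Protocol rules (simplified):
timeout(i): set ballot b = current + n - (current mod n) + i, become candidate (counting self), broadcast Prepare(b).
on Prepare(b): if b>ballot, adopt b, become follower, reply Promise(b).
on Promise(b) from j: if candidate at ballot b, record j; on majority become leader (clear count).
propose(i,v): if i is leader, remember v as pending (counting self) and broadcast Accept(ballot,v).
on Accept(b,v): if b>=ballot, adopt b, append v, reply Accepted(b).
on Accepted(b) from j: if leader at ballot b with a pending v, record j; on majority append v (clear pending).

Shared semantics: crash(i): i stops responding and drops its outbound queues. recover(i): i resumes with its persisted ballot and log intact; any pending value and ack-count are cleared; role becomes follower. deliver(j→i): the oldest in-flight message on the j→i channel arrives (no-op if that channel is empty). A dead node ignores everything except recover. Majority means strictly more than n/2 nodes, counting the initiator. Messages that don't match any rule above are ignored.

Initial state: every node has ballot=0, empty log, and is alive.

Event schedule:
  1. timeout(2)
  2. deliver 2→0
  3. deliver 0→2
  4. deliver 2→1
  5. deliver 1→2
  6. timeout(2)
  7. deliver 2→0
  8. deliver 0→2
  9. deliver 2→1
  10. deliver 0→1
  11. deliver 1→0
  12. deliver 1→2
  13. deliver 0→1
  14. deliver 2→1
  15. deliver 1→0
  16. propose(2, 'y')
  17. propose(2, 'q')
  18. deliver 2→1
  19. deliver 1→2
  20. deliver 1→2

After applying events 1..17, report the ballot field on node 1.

8

after 1 — timeout(2): n2:cand/b5/[-]
after 2 — deliver 2→0: n0:foll/b5/[-]
after 3 — deliver 0→2: n2:lead/b5/[-]
after 4 — deliver 2→1: n1:foll/b5/[-]
after 5 — deliver 1→2: ·
after 6 — timeout(2): n2:cand/b8/[-]
after 7 — deliver 2→0: n0:foll/b8/[-]
after 8 — deliver 0→2: n2:lead/b8/[-]
after 9 — deliver 2→1: n1:foll/b8/[-]
after 10 — deliver 0→1: ·
after 11 — deliver 1→0: ·
after 12 — deliver 1→2: ·
after 13 — deliver 0→1: ·
after 14 — deliver 2→1: ·
after 15 — deliver 1→0: ·
after 16 — propose(2,'y'): ·
after 17 — propose(2,'q'): ·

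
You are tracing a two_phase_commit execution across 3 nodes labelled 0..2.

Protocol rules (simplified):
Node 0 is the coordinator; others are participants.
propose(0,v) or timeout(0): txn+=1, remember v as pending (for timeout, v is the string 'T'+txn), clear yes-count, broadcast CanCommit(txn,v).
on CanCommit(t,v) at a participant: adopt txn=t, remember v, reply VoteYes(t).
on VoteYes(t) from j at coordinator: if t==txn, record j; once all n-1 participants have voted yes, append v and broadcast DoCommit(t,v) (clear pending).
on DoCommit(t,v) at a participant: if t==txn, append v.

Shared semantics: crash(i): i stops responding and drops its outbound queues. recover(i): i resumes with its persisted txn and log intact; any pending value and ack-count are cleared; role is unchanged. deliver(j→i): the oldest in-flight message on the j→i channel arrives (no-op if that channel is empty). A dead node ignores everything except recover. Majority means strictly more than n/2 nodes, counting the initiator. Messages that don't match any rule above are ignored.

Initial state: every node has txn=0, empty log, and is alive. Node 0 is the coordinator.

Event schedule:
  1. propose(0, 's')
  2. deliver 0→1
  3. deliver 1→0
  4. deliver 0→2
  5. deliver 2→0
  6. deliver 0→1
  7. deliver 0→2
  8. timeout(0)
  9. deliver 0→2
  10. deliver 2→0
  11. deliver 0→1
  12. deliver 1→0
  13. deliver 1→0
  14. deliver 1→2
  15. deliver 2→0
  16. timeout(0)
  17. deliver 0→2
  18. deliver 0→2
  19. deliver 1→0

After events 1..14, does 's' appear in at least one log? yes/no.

step 1 propose(0,'s'): 0={coor,t=1,log=-}
step 2 deliver 0→1: 1={part,t=1,log=-}
step 3 deliver 1→0: —
step 4 deliver 0→2: 2={part,t=1,log=-}
step 5 deliver 2→0: 0={coor,t=1,log=s}
step 6 deliver 0→1: 1={part,t=1,log=s}
step 7 deliver 0→2: 2={part,t=1,log=s}
step 8 timeout(0): 0={coor,t=2,log=s}
step 9 deliver 0→2: 2={part,t=2,log=s}
step 10 deliver 2→0: —
step 11 deliver 0→1: 1={part,t=2,log=s}
step 12 deliver 1→0: 0={coor,t=2,log=s,T2}
step 13 deliver 1→0: —
step 14 deliver 1→2: —

yes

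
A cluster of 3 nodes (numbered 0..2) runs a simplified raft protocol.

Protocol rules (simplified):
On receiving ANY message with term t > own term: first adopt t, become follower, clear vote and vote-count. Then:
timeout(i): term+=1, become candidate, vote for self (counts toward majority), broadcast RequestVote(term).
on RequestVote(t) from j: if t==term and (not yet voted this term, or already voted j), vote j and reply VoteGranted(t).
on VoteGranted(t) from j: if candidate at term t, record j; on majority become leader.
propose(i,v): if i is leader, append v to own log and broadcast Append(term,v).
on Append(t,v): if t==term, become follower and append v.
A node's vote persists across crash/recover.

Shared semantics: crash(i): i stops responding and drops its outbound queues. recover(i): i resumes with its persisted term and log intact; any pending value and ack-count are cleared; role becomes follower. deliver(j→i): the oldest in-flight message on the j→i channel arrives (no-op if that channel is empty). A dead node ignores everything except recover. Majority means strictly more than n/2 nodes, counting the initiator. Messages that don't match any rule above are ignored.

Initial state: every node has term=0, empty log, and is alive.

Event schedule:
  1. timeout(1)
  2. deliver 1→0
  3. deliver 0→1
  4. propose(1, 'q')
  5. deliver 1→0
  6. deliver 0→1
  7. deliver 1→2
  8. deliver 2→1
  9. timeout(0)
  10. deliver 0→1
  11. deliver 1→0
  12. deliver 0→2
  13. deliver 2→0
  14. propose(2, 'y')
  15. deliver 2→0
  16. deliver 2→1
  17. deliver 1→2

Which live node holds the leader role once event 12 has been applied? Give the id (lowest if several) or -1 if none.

0

e1 timeout(1): 1[cand,t=1,-]
e2 deliver 1→0: 0[foll,t=1,-]
e3 deliver 0→1: 1[lead,t=1,-]
e4 propose(1,'q'): 1[lead,t=1,q]
e5 deliver 1→0: 0[foll,t=1,q]
e6 deliver 0→1: ·
e7 deliver 1→2: 2[foll,t=1,-]
e8 deliver 2→1: ·
e9 timeout(0): 0[cand,t=2,q]
e10 deliver 0→1: 1[foll,t=2,q]
e11 deliver 1→0: 0[lead,t=2,q]
e12 deliver 0→2: 2[foll,t=2,-]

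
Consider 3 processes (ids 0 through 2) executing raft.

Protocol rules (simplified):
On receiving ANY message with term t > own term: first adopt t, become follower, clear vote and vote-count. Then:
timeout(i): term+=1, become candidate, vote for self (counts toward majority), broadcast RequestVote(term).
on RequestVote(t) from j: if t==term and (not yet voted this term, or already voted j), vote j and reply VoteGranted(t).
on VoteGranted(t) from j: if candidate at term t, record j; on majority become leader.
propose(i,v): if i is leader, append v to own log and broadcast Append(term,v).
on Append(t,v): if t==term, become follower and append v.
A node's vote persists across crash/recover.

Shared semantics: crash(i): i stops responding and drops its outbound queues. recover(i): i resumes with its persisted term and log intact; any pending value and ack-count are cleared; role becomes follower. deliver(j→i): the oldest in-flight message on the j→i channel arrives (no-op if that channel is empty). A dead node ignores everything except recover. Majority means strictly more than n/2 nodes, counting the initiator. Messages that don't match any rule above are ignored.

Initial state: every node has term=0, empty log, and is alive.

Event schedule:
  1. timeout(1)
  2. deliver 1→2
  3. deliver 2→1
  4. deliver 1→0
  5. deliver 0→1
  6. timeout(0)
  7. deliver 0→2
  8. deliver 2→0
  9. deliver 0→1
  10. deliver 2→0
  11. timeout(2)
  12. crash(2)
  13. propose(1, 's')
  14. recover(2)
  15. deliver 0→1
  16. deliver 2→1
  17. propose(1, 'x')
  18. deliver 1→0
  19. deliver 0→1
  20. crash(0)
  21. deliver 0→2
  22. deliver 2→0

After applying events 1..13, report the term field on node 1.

2

[1] timeout(1) → N1(cand t1 [-])
[2] deliver 1→2 → N2(foll t1 [-])
[3] deliver 2→1 → N1(lead t1 [-])
[4] deliver 1→0 → N0(foll t1 [-])
[5] deliver 0→1 → ∅
[6] timeout(0) → N0(cand t2 [-])
[7] deliver 0→2 → N2(foll t2 [-])
[8] deliver 2→0 → N0(lead t2 [-])
[9] deliver 0→1 → N1(foll t2 [-])
[10] deliver 2→0 → ∅
[11] timeout(2) → N2(cand t3 [-])
[12] crash(2) → N2(✗cand t3 [-])
[13] propose(1,'s') → ∅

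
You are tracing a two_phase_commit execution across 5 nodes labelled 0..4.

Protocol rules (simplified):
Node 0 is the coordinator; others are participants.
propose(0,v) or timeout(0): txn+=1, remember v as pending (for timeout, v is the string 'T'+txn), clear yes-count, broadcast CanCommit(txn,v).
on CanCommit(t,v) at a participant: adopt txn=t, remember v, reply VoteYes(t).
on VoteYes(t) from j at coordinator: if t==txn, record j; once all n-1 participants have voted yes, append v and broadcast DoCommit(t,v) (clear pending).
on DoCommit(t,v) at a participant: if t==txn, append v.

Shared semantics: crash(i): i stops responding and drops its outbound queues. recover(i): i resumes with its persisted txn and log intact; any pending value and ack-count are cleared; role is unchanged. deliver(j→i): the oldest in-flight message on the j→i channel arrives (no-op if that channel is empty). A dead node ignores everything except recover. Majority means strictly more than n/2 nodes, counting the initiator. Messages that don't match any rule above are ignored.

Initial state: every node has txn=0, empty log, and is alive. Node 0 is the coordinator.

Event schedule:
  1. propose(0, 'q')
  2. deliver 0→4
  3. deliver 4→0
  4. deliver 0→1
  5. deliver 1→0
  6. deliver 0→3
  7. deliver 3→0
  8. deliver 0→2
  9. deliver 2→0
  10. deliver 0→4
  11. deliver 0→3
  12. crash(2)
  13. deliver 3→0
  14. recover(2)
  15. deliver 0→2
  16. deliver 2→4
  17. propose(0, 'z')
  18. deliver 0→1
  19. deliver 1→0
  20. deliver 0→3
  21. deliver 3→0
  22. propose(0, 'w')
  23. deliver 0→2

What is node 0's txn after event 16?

1. propose(0,'q'):  <0:coor t1 ->
2. deliver 0→4:  <4:part t1 ->
3. deliver 4→0:  nop
4. deliver 0→1:  <1:part t1 ->
5. deliver 1→0:  nop
6. deliver 0→3:  <3:part t1 ->
7. deliver 3→0:  nop
8. deliver 0→2:  <2:part t1 ->
9. deliver 2→0:  <0:coor t1 q>
10. deliver 0→4:  <4:part t1 q>
11. deliver 0→3:  <3:part t1 q>
12. crash(2):  <2:✗part t1 ->
13. deliver 3→0:  nop
14. recover(2):  <2:part t1 ->
15. deliver 0→2:  <2:part t1 q>
16. deliver 2→4:  nop

1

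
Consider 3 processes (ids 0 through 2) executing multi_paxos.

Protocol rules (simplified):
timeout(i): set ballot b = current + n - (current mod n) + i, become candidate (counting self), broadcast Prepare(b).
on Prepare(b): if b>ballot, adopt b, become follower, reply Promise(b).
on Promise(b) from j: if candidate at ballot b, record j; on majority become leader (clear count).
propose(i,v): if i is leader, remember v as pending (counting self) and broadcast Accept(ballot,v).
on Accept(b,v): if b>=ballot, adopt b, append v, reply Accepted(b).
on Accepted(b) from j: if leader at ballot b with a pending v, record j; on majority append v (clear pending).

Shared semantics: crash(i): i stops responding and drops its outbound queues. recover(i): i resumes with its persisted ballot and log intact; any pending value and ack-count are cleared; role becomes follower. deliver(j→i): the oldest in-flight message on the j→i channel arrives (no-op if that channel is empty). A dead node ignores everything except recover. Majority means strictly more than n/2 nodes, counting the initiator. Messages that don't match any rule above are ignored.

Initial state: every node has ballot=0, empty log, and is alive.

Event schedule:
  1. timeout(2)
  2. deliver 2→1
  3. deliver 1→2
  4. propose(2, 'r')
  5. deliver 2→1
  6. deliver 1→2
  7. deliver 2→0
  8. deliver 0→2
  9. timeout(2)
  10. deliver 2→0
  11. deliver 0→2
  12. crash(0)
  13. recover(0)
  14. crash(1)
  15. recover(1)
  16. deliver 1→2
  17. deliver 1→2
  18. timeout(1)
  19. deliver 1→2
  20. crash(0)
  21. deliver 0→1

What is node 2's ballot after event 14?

8

e1 timeout(2): 2[cand,b=5,-]
e2 deliver 2→1: 1[foll,b=5,-]
e3 deliver 1→2: 2[lead,b=5,-]
e4 propose(2,'r'): ·
e5 deliver 2→1: 1[foll,b=5,r]
e6 deliver 1→2: 2[lead,b=5,r]
e7 deliver 2→0: 0[foll,b=5,-]
e8 deliver 0→2: ·
e9 timeout(2): 2[cand,b=8,r]
e10 deliver 2→0: 0[foll,b=5,r]
e11 deliver 0→2: ·
e12 crash(0): 0[✗foll,b=5,r]
e13 recover(0): 0[foll,b=5,r]
e14 crash(1): 1[✗foll,b=5,r]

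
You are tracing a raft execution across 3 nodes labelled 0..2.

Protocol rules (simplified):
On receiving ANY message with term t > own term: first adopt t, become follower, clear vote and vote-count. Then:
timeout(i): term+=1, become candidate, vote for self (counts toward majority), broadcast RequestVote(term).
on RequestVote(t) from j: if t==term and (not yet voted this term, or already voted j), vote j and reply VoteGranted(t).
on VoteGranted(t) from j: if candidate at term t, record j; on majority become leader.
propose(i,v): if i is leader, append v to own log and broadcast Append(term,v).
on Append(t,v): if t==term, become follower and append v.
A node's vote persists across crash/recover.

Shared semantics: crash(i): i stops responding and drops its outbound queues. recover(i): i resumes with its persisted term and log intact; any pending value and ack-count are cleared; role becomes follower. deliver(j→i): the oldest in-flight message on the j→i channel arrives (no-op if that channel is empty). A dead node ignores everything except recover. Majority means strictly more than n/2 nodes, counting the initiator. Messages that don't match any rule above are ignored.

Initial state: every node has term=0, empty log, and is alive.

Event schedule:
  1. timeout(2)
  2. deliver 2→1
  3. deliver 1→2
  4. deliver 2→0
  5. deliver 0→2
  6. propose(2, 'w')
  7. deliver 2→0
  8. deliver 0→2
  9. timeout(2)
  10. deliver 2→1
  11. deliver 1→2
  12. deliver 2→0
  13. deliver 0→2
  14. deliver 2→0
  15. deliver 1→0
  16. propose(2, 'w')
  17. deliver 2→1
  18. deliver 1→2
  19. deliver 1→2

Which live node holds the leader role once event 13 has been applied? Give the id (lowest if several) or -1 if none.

[1] timeout(2) → N2(cand t1 [-])
[2] deliver 2→1 → N1(foll t1 [-])
[3] deliver 1→2 → N2(lead t1 [-])
[4] deliver 2→0 → N0(foll t1 [-])
[5] deliver 0→2 → ∅
[6] propose(2,'w') → N2(lead t1 [w])
[7] deliver 2→0 → N0(foll t1 [w])
[8] deliver 0→2 → ∅
[9] timeout(2) → N2(cand t2 [w])
[10] deliver 2→1 → N1(foll t1 [w])
[11] deliver 1→2 → ∅
[12] deliver 2→0 → N0(foll t2 [w])
[13] deliver 0→2 → N2(lead t2 [w])

2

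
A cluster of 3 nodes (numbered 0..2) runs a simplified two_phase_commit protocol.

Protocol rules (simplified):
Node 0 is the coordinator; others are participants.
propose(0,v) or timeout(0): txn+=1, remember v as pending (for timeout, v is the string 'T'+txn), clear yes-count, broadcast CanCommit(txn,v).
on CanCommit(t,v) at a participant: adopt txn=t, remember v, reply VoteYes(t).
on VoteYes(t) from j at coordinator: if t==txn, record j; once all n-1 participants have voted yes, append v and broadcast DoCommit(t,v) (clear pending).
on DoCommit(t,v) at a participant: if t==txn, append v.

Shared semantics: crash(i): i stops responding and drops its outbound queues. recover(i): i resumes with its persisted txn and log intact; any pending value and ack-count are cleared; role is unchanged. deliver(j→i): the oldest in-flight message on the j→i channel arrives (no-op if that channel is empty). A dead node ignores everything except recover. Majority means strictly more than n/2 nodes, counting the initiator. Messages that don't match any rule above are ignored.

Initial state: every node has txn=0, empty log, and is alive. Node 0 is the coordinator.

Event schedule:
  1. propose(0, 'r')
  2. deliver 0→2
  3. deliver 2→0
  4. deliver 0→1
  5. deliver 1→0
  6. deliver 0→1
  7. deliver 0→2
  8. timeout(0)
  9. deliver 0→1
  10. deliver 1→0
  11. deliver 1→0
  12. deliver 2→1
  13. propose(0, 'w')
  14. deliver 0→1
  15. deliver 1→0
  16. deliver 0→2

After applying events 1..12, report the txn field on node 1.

e1 propose(0,'r'): 0[coor,t=1,-]
e2 deliver 0→2: 2[part,t=1,-]
e3 deliver 2→0: ·
e4 deliver 0→1: 1[part,t=1,-]
e5 deliver 1→0: 0[coor,t=1,r]
e6 deliver 0→1: 1[part,t=1,r]
e7 deliver 0→2: 2[part,t=1,r]
e8 timeout(0): 0[coor,t=2,r]
e9 deliver 0→1: 1[part,t=2,r]
e10 deliver 1→0: ·
e11 deliver 1→0: ·
e12 deliver 2→1: ·

2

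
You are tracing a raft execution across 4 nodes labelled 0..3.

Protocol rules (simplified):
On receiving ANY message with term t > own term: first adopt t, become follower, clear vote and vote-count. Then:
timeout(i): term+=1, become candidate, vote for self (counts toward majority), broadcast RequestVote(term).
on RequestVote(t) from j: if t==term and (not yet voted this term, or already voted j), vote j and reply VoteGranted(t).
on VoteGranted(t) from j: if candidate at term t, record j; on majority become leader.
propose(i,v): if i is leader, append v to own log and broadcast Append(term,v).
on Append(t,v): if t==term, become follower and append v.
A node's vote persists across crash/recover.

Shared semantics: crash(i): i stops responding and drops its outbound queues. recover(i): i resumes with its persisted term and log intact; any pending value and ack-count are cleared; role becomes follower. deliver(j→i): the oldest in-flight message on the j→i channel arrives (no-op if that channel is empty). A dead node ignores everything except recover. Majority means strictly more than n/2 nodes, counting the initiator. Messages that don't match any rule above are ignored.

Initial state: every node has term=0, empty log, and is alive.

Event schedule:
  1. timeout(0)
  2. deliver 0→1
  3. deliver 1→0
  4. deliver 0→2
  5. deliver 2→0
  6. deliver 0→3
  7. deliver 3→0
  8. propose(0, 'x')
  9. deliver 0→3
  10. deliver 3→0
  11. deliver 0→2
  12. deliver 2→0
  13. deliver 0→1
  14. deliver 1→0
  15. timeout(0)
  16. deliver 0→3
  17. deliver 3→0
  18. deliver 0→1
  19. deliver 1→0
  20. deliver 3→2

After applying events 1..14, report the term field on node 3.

e1 timeout(0): 0[cand,t=1,-]
e2 deliver 0→1: 1[foll,t=1,-]
e3 deliver 1→0: ·
e4 deliver 0→2: 2[foll,t=1,-]
e5 deliver 2→0: 0[lead,t=1,-]
e6 deliver 0→3: 3[foll,t=1,-]
e7 deliver 3→0: ·
e8 propose(0,'x'): 0[lead,t=1,x]
e9 deliver 0→3: 3[foll,t=1,x]
e10 deliver 3→0: ·
e11 deliver 0→2: 2[foll,t=1,x]
e12 deliver 2→0: ·
e13 deliver 0→1: 1[foll,t=1,x]
e14 deliver 1→0: ·

1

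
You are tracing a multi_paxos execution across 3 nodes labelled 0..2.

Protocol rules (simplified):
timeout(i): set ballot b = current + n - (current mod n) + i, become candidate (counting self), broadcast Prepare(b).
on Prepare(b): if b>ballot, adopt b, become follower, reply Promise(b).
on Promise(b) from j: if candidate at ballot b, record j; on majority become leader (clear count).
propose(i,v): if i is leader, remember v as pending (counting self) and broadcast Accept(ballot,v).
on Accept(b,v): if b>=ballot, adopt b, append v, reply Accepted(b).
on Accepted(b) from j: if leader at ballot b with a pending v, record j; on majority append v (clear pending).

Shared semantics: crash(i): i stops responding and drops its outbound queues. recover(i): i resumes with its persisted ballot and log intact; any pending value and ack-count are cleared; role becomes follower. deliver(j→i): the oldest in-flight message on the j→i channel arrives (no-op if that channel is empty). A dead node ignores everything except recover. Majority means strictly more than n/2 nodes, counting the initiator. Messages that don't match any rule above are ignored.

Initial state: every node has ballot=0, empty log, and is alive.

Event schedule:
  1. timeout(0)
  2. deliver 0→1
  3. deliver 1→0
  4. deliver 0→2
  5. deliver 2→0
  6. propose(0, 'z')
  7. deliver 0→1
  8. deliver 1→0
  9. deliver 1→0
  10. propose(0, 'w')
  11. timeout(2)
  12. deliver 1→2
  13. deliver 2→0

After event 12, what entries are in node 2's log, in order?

step 1 timeout(0): 0={cand,b=3,log=-}
step 2 deliver 0→1: 1={foll,b=3,log=-}
step 3 deliver 1→0: 0={lead,b=3,log=-}
step 4 deliver 0→2: 2={foll,b=3,log=-}
step 5 deliver 2→0: —
step 6 propose(0,'z'): —
step 7 deliver 0→1: 1={foll,b=3,log=z}
step 8 deliver 1→0: 0={lead,b=3,log=z}
step 9 deliver 1→0: —
step 10 propose(0,'w'): —
step 11 timeout(2): 2={cand,b=8,log=-}
step 12 deliver 1→2: —

empty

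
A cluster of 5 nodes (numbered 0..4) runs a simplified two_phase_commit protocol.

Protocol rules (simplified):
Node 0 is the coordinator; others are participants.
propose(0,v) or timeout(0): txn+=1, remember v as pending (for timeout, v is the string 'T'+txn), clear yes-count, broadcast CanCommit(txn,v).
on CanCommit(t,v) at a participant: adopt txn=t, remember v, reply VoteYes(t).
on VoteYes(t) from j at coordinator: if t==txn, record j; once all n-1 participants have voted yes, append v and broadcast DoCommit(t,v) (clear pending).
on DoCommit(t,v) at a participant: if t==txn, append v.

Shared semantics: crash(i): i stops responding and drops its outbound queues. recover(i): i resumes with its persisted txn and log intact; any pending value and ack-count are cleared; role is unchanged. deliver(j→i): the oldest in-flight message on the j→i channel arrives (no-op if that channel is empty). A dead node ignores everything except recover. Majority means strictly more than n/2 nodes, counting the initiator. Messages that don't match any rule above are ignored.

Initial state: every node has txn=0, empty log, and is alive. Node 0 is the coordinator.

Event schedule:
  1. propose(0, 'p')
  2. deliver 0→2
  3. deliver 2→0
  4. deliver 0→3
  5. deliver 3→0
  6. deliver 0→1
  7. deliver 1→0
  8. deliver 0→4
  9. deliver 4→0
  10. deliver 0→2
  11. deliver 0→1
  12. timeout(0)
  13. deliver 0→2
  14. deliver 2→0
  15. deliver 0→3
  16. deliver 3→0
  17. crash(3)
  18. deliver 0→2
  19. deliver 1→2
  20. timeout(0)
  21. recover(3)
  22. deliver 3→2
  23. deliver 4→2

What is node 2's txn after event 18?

2

e1 propose(0,'p'): 0[coor,t=1,-]
e2 deliver 0→2: 2[part,t=1,-]
e3 deliver 2→0: ·
e4 deliver 0→3: 3[part,t=1,-]
e5 deliver 3→0: ·
e6 deliver 0→1: 1[part,t=1,-]
e7 deliver 1→0: ·
e8 deliver 0→4: 4[part,t=1,-]
e9 deliver 4→0: 0[coor,t=1,p]
e10 deliver 0→2: 2[part,t=1,p]
e11 deliver 0→1: 1[part,t=1,p]
e12 timeout(0): 0[coor,t=2,p]
e13 deliver 0→2: 2[part,t=2,p]
e14 deliver 2→0: ·
e15 deliver 0→3: 3[part,t=1,p]
e16 deliver 3→0: ·
e17 crash(3): 3[✗part,t=1,p]
e18 deliver 0→2: ·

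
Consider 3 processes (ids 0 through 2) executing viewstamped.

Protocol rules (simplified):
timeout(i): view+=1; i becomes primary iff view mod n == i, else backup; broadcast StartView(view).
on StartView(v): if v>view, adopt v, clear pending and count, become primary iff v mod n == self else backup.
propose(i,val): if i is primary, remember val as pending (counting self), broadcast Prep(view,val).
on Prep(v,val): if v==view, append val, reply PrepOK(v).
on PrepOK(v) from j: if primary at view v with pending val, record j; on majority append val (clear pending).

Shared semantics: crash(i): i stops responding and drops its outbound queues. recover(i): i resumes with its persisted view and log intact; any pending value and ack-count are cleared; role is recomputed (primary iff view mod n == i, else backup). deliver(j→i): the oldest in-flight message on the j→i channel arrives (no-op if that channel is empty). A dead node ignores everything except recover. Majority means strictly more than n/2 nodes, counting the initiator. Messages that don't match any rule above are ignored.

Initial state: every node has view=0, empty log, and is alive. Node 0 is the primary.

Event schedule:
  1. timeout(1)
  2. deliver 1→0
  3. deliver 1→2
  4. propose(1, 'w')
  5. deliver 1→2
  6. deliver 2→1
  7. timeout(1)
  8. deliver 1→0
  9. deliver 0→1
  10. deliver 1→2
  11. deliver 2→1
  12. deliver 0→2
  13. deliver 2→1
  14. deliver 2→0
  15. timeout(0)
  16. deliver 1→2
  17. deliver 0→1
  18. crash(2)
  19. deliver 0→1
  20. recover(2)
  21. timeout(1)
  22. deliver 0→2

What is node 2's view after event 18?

2

after 1 — timeout(1): n1:prim/v1/[-]
after 2 — deliver 1→0: n0:back/v1/[-]
after 3 — deliver 1→2: n2:back/v1/[-]
after 4 — propose(1,'w'): ·
after 5 — deliver 1→2: n2:back/v1/[w]
after 6 — deliver 2→1: n1:prim/v1/[w]
after 7 — timeout(1): n1:back/v2/[w]
after 8 — deliver 1→0: n0:back/v1/[w]
after 9 — deliver 0→1: ·
after 10 — deliver 1→2: n2:prim/v2/[w]
after 11 — deliver 2→1: ·
after 12 — deliver 0→2: ·
after 13 — deliver 2→1: ·
after 14 — deliver 2→0: ·
after 15 — timeout(0): n0:back/v2/[w]
after 16 — deliver 1→2: ·
after 17 — deliver 0→1: ·
after 18 — crash(2): n2:✗prim/v2/[w]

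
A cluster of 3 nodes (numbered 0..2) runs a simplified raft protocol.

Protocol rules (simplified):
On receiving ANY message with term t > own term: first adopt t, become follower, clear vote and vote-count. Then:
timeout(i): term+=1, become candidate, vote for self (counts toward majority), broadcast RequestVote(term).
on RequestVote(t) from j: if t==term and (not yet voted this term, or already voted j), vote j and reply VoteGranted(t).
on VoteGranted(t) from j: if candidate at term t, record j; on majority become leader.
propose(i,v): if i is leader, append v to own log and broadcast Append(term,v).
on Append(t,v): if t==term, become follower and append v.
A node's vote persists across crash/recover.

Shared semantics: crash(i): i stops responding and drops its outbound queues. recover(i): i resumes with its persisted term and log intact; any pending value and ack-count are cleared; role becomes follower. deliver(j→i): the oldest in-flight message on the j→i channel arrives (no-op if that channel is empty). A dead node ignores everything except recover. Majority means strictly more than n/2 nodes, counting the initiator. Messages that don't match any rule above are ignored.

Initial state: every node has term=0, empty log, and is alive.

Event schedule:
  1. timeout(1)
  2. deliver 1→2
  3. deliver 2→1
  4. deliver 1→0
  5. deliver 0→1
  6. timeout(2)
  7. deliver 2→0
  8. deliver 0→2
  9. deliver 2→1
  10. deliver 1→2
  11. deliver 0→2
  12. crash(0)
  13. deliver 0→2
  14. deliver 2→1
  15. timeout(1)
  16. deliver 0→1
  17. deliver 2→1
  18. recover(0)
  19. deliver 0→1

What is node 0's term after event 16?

1. timeout(1):  <1:cand t1 ->
2. deliver 1→2:  <2:foll t1 ->
3. deliver 2→1:  <1:lead t1 ->
4. deliver 1→0:  <0:foll t1 ->
5. deliver 0→1:  nop
6. timeout(2):  <2:cand t2 ->
7. deliver 2→0:  <0:foll t2 ->
8. deliver 0→2:  <2:lead t2 ->
9. deliver 2→1:  <1:foll t2 ->
10. deliver 1→2:  nop
11. deliver 0→2:  nop
12. crash(0):  <0:✗foll t2 ->
13. deliver 0→2:  nop
14. deliver 2→1:  nop
15. timeout(1):  <1:cand t3 ->
16. deliver 0→1:  nop

2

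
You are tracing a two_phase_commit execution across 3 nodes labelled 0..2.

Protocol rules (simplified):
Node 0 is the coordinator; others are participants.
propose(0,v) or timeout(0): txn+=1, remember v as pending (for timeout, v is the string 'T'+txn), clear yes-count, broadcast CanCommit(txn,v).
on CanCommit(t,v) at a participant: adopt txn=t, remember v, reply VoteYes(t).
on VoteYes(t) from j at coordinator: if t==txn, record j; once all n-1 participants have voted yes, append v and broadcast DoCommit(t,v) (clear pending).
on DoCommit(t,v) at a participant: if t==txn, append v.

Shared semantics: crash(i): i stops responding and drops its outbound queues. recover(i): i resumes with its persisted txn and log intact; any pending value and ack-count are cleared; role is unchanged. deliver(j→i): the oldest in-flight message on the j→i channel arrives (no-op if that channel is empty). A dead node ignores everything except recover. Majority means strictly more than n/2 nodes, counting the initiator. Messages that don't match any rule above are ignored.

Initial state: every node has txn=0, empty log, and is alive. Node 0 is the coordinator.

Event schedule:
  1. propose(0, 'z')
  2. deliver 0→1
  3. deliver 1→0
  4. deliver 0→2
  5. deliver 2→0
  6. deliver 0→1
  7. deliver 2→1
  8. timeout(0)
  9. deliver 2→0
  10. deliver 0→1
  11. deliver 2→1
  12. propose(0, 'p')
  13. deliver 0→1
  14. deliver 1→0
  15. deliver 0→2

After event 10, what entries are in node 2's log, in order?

after 1 — propose(0,'z'): n0:coor/t1/[-]
after 2 — deliver 0→1: n1:part/t1/[-]
after 3 — deliver 1→0: ·
after 4 — deliver 0→2: n2:part/t1/[-]
after 5 — deliver 2→0: n0:coor/t1/[z]
after 6 — deliver 0→1: n1:part/t1/[z]
after 7 — deliver 2→1: ·
after 8 — timeout(0): n0:coor/t2/[z]
after 9 — deliver 2→0: ·
after 10 — deliver 0→1: n1:part/t2/[z]

empty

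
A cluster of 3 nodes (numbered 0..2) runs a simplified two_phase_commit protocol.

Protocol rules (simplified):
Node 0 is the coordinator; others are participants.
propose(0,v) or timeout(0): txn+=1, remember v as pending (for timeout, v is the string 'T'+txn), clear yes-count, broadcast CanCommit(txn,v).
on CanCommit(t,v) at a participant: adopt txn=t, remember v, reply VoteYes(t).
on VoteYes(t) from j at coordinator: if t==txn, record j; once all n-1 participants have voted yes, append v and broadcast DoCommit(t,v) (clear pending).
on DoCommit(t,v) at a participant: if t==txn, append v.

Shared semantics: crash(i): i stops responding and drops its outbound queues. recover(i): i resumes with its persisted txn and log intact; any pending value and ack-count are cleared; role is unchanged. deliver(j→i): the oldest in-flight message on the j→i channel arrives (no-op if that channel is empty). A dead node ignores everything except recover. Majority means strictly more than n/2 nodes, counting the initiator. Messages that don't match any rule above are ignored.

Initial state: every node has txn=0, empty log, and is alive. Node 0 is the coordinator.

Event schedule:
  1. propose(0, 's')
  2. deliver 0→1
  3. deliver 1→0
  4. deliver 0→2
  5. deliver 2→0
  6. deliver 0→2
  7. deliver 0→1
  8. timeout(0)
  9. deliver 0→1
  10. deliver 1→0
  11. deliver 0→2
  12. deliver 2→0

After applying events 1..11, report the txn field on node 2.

2

e1 propose(0,'s'): 0[coor,t=1,-]
e2 deliver 0→1: 1[part,t=1,-]
e3 deliver 1→0: ·
e4 deliver 0→2: 2[part,t=1,-]
e5 deliver 2→0: 0[coor,t=1,s]
e6 deliver 0→2: 2[part,t=1,s]
e7 deliver 0→1: 1[part,t=1,s]
e8 timeout(0): 0[coor,t=2,s]
e9 deliver 0→1: 1[part,t=2,s]
e10 deliver 1→0: ·
e11 deliver 0→2: 2[part,t=2,s]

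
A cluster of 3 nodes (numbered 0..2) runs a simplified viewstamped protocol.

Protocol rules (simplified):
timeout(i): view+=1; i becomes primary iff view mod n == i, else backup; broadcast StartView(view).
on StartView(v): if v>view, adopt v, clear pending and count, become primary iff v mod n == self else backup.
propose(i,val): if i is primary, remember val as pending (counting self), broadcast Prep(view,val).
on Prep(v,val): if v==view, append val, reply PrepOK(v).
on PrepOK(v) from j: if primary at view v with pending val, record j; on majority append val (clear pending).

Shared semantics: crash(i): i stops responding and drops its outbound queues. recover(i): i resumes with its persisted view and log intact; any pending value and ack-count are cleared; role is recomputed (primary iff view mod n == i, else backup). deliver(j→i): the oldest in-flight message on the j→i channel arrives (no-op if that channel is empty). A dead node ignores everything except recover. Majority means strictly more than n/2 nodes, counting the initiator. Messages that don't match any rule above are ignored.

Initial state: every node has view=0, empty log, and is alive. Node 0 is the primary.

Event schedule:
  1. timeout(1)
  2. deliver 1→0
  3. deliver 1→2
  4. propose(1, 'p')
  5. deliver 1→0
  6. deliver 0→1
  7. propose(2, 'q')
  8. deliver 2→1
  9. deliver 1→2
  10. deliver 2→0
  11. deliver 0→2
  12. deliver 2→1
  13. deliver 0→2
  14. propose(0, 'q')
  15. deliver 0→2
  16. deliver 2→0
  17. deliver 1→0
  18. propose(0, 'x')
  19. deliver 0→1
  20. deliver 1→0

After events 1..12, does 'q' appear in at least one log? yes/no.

no

step 1 timeout(1): 1={prim,v=1,log=-}
step 2 deliver 1→0: 0={back,v=1,log=-}
step 3 deliver 1→2: 2={back,v=1,log=-}
step 4 propose(1,'p'): —
step 5 deliver 1→0: 0={back,v=1,log=p}
step 6 deliver 0→1: 1={prim,v=1,log=p}
step 7 propose(2,'q'): —
step 8 deliver 2→1: —
step 9 deliver 1→2: 2={back,v=1,log=p}
step 10 deliver 2→0: —
step 11 deliver 0→2: —
step 12 deliver 2→1: —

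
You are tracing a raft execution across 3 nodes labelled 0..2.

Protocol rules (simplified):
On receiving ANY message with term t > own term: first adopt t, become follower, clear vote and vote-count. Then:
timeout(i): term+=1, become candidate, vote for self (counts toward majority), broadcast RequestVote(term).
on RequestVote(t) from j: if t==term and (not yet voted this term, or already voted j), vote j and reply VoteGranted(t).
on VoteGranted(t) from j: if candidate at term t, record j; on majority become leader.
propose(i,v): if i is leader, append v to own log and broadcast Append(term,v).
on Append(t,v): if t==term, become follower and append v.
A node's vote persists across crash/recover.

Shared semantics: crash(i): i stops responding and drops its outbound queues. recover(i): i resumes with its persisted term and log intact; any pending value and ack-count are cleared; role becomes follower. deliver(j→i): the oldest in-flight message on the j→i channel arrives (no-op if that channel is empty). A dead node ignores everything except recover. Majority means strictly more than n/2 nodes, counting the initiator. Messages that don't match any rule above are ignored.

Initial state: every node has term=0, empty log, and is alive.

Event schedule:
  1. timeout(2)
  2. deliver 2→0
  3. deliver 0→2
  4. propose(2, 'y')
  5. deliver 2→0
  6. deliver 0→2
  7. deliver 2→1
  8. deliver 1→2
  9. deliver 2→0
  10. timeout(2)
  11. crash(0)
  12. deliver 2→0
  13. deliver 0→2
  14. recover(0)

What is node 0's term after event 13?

e1 timeout(2): 2[cand,t=1,-]
e2 deliver 2→0: 0[foll,t=1,-]
e3 deliver 0→2: 2[lead,t=1,-]
e4 propose(2,'y'): 2[lead,t=1,y]
e5 deliver 2→0: 0[foll,t=1,y]
e6 deliver 0→2: ·
e7 deliver 2→1: 1[foll,t=1,-]
e8 deliver 1→2: ·
e9 deliver 2→0: ·
e10 timeout(2): 2[cand,t=2,y]
e11 crash(0): 0[✗foll,t=1,y]
e12 deliver 2→0: ·
e13 deliver 0→2: ·

1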